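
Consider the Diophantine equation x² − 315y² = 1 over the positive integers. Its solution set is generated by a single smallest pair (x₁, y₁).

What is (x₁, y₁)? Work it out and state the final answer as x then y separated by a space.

71 4

√315 = [17; 1,2,1,34, …], period ℓ=4 (even) → k=3
step 0: (17, 1)  from 17·(1,0) + (0,1)
step 1: (18, 1)  from 1·(17,1) + (1,0)
step 2: (53, 3)  from 2·(18,1) + (17,1)
step 3: (71, 4)  from 1·(53,3) + (18,1)
→ (71, 4).  Check: 71²=5041, 315·4²=5040, difference 1.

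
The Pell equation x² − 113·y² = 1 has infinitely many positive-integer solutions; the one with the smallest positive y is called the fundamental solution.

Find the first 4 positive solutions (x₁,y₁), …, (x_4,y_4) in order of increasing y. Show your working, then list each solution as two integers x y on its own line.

d=113: √d = [10; 1,1,1,2,2,1,1,1,20] (ℓ=9, odd), read p_17/q_17
i=0: a=10 ⇒ p=10, q=1
i=1: a=1 ⇒ p=11, q=1
…
i=3: a=1 ⇒ p=32, q=3
i=4: a=2 ⇒ p=85, q=8
i=5: a=2 ⇒ p=202, q=19
…
i=7: a=1 ⇒ p=489, q=46
…
i=9: a=20 ⇒ p=16009, q=1506
i=10: a=1 ⇒ p=16785, q=1579
i=11: a=1 ⇒ p=32794, q=3085
…
i=13: a=2 ⇒ p=131952, q=12413
…
i=15: a=1 ⇒ p=445435, q=41903
i=16: a=1 ⇒ p=758918, q=71393
i=17: a=1 ⇒ p=1204353, q=113296
(x₁, y₁) = (1204353, 113296);  1204353² − 113·113296² = 1 ✓
n=2: (1204353,113296)∘(1204353,113296) = (1204353·1204353+113·113296·113296, 1204353·113296+113296·1204353) = (2900932297217,272896754976)
n=3: (2900932297217,272896754976)∘(1204353,113296) = (1204353·2900932297217+113·113296·272896754976, 1204353·272896754976+113296·2900932297217) = (6987493029899166849,657328051091107760)
n=4: (6987493029899166849,657328051091107760)∘(1204353,113296) = (1204353·6987493029899166849+113·113296·657328051091107760, 1204353·657328051091107760+113296·6987493029899166849) = (16830816386073401651890177,1583310020631184911403584)

1204353 113296
2900932297217 272896754976
6987493029899166849 657328051091107760
16830816386073401651890177 1583310020631184911403584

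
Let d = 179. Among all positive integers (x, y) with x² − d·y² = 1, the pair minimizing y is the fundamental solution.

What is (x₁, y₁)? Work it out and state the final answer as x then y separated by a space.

4190210 313191

√179 → a₀=13, period (2,1,1,1,3,…,1,2,26); ℓ=14 even so k=13
a_0=13:  p_0=13·1+0=13,  q_0=13·0+1=1
…
a_2=1:  p_2=1·27+13=40,  q_2=1·2+1=3
a_3=1:  p_3=1·40+27=67,  q_3=1·3+2=5
a_4=1:  p_4=1·67+40=107,  q_4=1·5+3=8
a_5=3:  p_5=3·107+67=388,  q_5=3·8+5=29
…
a_7=13:  p_7=13·2047+388=26999,  q_7=13·153+29=2018
…
a_12=1:  p_12=1·1013292+575167=1588459,  q_12=1·75737+42990=118727
a_13=2:  p_13=2·1588459+1013292=4190210,  q_13=2·118727+75737=313191
(x₁, y₁) = (4190210, 313191);  4190210² − 179·313191² = 1 ✓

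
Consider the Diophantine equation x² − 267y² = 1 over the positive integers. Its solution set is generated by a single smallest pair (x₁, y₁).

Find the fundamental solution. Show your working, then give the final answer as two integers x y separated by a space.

2402 147

d=267: √d = [16; 2,1,15,1,2,32] (ℓ=6, even), read p_5/q_5
a_0=16:  p_0=16·1+0=16,  q_0=16·0+1=1
…
a_4=1:  p_4=1·768+49=817,  q_4=1·47+3=50
a_5=2:  p_5=2·817+768=2402,  q_5=2·50+47=147
fundamental: x₁=2402, y₁=147  (since 5769604 − 267·21609 = 1)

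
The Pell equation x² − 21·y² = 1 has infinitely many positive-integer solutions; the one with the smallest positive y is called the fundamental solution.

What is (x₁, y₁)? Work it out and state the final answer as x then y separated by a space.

[4; 1,1,2,1,1,8] for √21; ℓ=6 ⇒ convergent index 5
k=0  a_k=4  p_k/q_k = 4/1
k=1  a_k=1  p_k/q_k = 5/1
k=2  a_k=1  p_k/q_k = 9/2
…
k=4  a_k=1  p_k/q_k = 32/7
k=5  a_k=1  p_k/q_k = 55/12
fundamental: x₁=55, y₁=12  (since 3025 − 21·144 = 1)

55 12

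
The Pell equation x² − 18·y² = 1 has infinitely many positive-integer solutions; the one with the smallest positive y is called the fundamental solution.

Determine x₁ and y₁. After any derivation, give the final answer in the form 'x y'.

d=18: √d = [4; 4,8] (ℓ=2, even), read p_1/q_1
k=0  a_k=4  p_k/q_k = 4/1
k=1  a_k=4  p_k/q_k = 17/4
fundamental: x₁=17, y₁=4  (since 289 − 18·16 = 1)

17 4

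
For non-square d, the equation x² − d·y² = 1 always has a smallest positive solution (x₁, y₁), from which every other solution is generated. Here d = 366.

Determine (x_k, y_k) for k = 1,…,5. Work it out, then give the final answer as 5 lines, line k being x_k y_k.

907925 47458
1648655611249 86176609300
2993711291685588725 156483795997357542
5436130649005627630680001 284151100961715516031400
9871197838993875221878594227125 515975776681174635989620332458

[19; 7,1,1,1,2,12,2,1,1,1,7,38] for √366; ℓ=12 ⇒ convergent index 11
k=0  a_k=19  p_k/q_k = 19/1
…
k=3  a_k=1  p_k/q_k = 287/15
…
k=5  a_k=2  p_k/q_k = 1167/61
…
k=10  a_k=1  p_k/q_k = 119053/6223
k=11  a_k=7  p_k/q_k = 907925/47458
fundamental: x₁=907925, y₁=47458  (since 824327805625 − 366·2252261764 = 1)
(x_2, y_2) = (907925·907925 + 366·47458·47458, 907925·47458 + 47458·907925) = (1648655611249, 86176609300)
(x_3, y_3) = (907925·1648655611249 + 366·47458·86176609300, 907925·86176609300 + 47458·1648655611249) = (2993711291685588725, 156483795997357542)
(x_4, y_4) = (907925·2993711291685588725 + 366·47458·156483795997357542, 907925·156483795997357542 + 47458·2993711291685588725) = (5436130649005627630680001, 284151100961715516031400)
(x_5, y_5) = (907925·5436130649005627630680001 + 366·47458·284151100961715516031400, 907925·284151100961715516031400 + 47458·5436130649005627630680001) = (9871197838993875221878594227125, 515975776681174635989620332458)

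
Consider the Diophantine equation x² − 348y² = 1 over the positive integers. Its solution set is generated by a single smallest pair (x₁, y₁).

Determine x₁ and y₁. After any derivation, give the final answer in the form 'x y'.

[18; 1,1,1,8,1,1,1,36] for √348; ℓ=8 ⇒ convergent index 7
i=0: a=18 ⇒ p=18, q=1
i=1: a=1 ⇒ p=19, q=1
…
i=3: a=1 ⇒ p=56, q=3
i=4: a=8 ⇒ p=485, q=26
i=5: a=1 ⇒ p=541, q=29
i=6: a=1 ⇒ p=1026, q=55
i=7: a=1 ⇒ p=1567, q=84
→ (1567, 84).  Check: 1567²=2455489, 348·84²=2455488, difference 1.

1567 84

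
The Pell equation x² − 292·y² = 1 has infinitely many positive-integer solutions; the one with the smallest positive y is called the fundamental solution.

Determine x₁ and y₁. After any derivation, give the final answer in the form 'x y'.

2281249 133500

d=292: √d = [17; 11,2,1,3,8,3,1,2,11,34] (ℓ=10, even), read p_9/q_9
a_0=17:  p_0=17·1+0=17,  q_0=17·0+1=1
a_1=11:  p_1=11·17+1=188,  q_1=11·1+0=11
…
a_5=8:  p_5=8·2136+581=17669,  q_5=8·125+34=1034
a_6=3:  p_6=3·17669+2136=55143,  q_6=3·1034+125=3227
…
a_8=2:  p_8=2·72812+55143=200767,  q_8=2·4261+3227=11749
a_9=11:  p_9=11·200767+72812=2281249,  q_9=11·11749+4261=133500
fundamental: x₁=2281249, y₁=133500  (since 5204097000001 − 292·17822250000 = 1)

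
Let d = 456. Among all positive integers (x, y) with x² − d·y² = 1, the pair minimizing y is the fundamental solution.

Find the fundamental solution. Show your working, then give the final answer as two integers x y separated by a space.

1025 48

√456 = [21; 2,1,4,1,2,42, …], period ℓ=6 (even) → k=5
a_0=21:  p_0=21·1+0=21,  q_0=21·0+1=1
a_1=2:  p_1=2·21+1=43,  q_1=2·1+0=2
…
a_3=4:  p_3=4·64+43=299,  q_3=4·3+2=14
a_4=1:  p_4=1·299+64=363,  q_4=1·14+3=17
a_5=2:  p_5=2·363+299=1025,  q_5=2·17+14=48
fundamental: x₁=1025, y₁=48  (since 1050625 − 456·2304 = 1)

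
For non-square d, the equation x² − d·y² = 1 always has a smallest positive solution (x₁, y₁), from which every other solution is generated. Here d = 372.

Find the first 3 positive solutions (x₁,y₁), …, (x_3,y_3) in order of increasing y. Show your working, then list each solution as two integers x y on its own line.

[19; 3,2,12,2,3,38] for √372; ℓ=6 ⇒ convergent index 5
a_0=19:  p_0=19·1+0=19,  q_0=19·0+1=1
a_1=3:  p_1=3·19+1=58,  q_1=3·1+0=3
…
a_4=2:  p_4=2·1678+135=3491,  q_4=2·87+7=181
a_5=3:  p_5=3·3491+1678=12151,  q_5=3·181+87=630
(x₁, y₁) = (12151, 630);  12151² − 372·630² = 1 ✓
(x_2, y_2) = (12151·12151 + 372·630·630, 12151·630 + 630·12151) = (295293601, 15310260)
(x_3, y_3) = (12151·295293601 + 372·630·15310260, 12151·15310260 + 630·295293601) = (7176225079351, 372069937890)

12151 630
295293601 15310260
7176225079351 372069937890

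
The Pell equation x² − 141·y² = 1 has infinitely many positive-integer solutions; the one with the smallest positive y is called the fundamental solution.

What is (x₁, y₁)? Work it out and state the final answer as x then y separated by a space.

√141 = [11; 1,6,1,22, …], period ℓ=4 (even) → k=3
i=0: a=11 ⇒ p=11, q=1
i=1: a=1 ⇒ p=12, q=1
i=2: a=6 ⇒ p=83, q=7
i=3: a=1 ⇒ p=95, q=8
fundamental: x₁=95, y₁=8  (since 9025 − 141·64 = 1)

95 8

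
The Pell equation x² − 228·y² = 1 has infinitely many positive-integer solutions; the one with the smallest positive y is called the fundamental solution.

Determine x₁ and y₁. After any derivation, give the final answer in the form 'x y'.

151 10

[15; 10,30] for √228; ℓ=2 ⇒ convergent index 1
i=0: a=15 ⇒ p=15, q=1
i=1: a=10 ⇒ p=151, q=10
(x₁, y₁) = (151, 10);  151² − 228·10² = 1 ✓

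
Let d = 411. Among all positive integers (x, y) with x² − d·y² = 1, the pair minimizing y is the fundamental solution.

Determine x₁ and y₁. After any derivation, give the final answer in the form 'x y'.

49730 2453

[20; 3,1,1,1,19,1,1,1,3,40] for √411; ℓ=10 ⇒ convergent index 9
step 0: (20, 1)  from 20·(1,0) + (0,1)
…
step 8: (13583, 670)  from 1·(8981,443) + (4602,227)
step 9: (49730, 2453)  from 3·(13583,670) + (8981,443)
(x₁, y₁) = (49730, 2453);  49730² − 411·2453² = 1 ✓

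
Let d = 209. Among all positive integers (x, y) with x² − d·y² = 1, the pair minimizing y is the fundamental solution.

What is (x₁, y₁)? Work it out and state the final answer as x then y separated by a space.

√209 = [14; 2,5,3,2,3,5,2,28, …], period ℓ=8 (even) → k=7
step 0: (14, 1)  from 14·(1,0) + (0,1)
…
step 2: (159, 11)  from 5·(29,2) + (14,1)
…
step 4: (1171, 81)  from 2·(506,35) + (159,11)
step 5: (4019, 278)  from 3·(1171,81) + (506,35)
step 6: (21266, 1471)  from 5·(4019,278) + (1171,81)
step 7: (46551, 3220)  from 2·(21266,1471) + (4019,278)
(x₁, y₁) = (46551, 3220);  46551² − 209·3220² = 1 ✓

46551 3220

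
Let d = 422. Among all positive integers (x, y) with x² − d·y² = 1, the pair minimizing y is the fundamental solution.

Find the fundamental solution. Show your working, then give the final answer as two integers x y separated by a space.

7022501 341850

√422 → a₀=20, period (1,1,5,2,1,…,1,1,40); ℓ=14 even so k=13
i=0: a=20 ⇒ p=20, q=1
i=1: a=1 ⇒ p=21, q=1
i=2: a=1 ⇒ p=41, q=2
i=3: a=5 ⇒ p=226, q=11
…
i=6: a=3 ⇒ p=2650, q=129
i=7: a=20 ⇒ p=53719, q=2615
…
i=9: a=1 ⇒ p=217526, q=10589
…
i=11: a=5 ⇒ p=3211821, q=156349
i=12: a=1 ⇒ p=3810680, q=185501
i=13: a=1 ⇒ p=7022501, q=341850
(x₁, y₁) = (7022501, 341850);  7022501² − 422·341850² = 1 ✓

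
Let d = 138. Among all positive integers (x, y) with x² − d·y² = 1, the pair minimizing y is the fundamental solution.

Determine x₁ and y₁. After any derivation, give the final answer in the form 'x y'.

47 4

[11; 1,2,1,22] for √138; ℓ=4 ⇒ convergent index 3
i=0: a=11 ⇒ p=11, q=1
…
i=2: a=2 ⇒ p=35, q=3
i=3: a=1 ⇒ p=47, q=4
→ (47, 4).  Check: 47²=2209, 138·4²=2208, difference 1.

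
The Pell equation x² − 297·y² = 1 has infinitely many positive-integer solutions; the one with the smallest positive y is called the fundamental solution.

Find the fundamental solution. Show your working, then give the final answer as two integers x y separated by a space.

√297 = [17; 4,3,1,1,2,1,1,3,4,34, …], period ℓ=10 (even) → k=9
k=0  a_k=17  p_k/q_k = 17/1
k=1  a_k=4  p_k/q_k = 69/4
…
k=3  a_k=1  p_k/q_k = 293/17
…
k=5  a_k=2  p_k/q_k = 1327/77
…
k=8  a_k=3  p_k/q_k = 11357/659
k=9  a_k=4  p_k/q_k = 48599/2820
fundamental: x₁=48599, y₁=2820  (since 2361862801 − 297·7952400 = 1)

48599 2820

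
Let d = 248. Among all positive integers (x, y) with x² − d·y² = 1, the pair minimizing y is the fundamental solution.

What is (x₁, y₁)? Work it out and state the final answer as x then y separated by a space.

63 4

[15; 1,2,1,30] for √248; ℓ=4 ⇒ convergent index 3
k=0  a_k=15  p_k/q_k = 15/1
k=1  a_k=1  p_k/q_k = 16/1
k=2  a_k=2  p_k/q_k = 47/3
k=3  a_k=1  p_k/q_k = 63/4
(x₁, y₁) = (63, 4);  63² − 248·4² = 1 ✓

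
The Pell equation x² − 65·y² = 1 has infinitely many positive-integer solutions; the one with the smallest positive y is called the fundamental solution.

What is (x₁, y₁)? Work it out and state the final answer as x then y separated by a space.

129 16

√65 = [8; 16, …], period ℓ=1 (odd) → k=1
i=0: a=8 ⇒ p=8, q=1
i=1: a=16 ⇒ p=129, q=16
→ (129, 16).  Check: 129²=16641, 65·16²=16640, difference 1.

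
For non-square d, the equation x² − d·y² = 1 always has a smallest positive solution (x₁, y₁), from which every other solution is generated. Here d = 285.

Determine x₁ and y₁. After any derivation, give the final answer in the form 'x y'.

2431 144

d=285: √d = [16; 1,7,2,7,1,32] (ℓ=6, even), read p_5/q_5
i=0: a=16 ⇒ p=16, q=1
i=1: a=1 ⇒ p=17, q=1
i=2: a=7 ⇒ p=135, q=8
…
i=4: a=7 ⇒ p=2144, q=127
i=5: a=1 ⇒ p=2431, q=144
fundamental: x₁=2431, y₁=144  (since 5909761 − 285·20736 = 1)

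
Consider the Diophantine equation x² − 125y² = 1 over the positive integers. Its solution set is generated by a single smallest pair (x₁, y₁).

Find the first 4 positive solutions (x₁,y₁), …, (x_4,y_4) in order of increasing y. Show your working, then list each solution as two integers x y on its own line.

d=125: √d = [11; 5,1,1,5,22] (ℓ=5, odd), read p_9/q_9
i=0: a=11 ⇒ p=11, q=1
…
i=5: a=22 ⇒ p=15127, q=1353
…
i=7: a=1 ⇒ p=91444, q=8179
i=8: a=1 ⇒ p=167761, q=15005
i=9: a=5 ⇒ p=930249, q=83204
→ (930249, 83204).  Check: 930249²=865363202001, 125·83204²=865363202000, difference 1.
(930249+83204√125)^2 = 1730726404001 + 154800875592√125
(930249+83204√125)^3 = 3220013013190122249 + 288006719437081612√125
(930249+83204√125)^4 = 5990827771012465337616001 + 535835925499096664087184√125

930249 83204
1730726404001 154800875592
3220013013190122249 288006719437081612
5990827771012465337616001 535835925499096664087184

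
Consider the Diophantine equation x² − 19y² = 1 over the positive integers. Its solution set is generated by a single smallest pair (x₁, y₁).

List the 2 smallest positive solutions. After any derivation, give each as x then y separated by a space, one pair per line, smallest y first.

170 39
57799 13260

d=19: √d = [4; 2,1,3,1,2,8] (ℓ=6, even), read p_5/q_5
k=0  a_k=4  p_k/q_k = 4/1
…
k=4  a_k=1  p_k/q_k = 61/14
k=5  a_k=2  p_k/q_k = 170/39
→ (170, 39).  Check: 170²=28900, 19·39²=28899, difference 1.
(x_2, y_2) = (170·170 + 19·39·39, 170·39 + 39·170) = (57799, 13260)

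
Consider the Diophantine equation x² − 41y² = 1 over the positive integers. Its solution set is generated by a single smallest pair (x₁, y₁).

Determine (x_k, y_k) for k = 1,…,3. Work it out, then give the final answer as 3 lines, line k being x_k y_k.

√41 → a₀=6, period (2,2,12); ℓ=3 odd so k=5
step 0: (6, 1)  from 6·(1,0) + (0,1)
step 1: (13, 2)  from 2·(6,1) + (1,0)
step 2: (32, 5)  from 2·(13,2) + (6,1)
step 3: (397, 62)  from 12·(32,5) + (13,2)
step 4: (826, 129)  from 2·(397,62) + (32,5)
step 5: (2049, 320)  from 2·(826,129) + (397,62)
→ (2049, 320).  Check: 2049²=4198401, 41·320²=4198400, difference 1.
k=2:  x_2 = 2049·2049+41·320·320 = 8396801,  y_2 = 2049·320+320·2049 = 1311360
k=3:  x_3 = 2049·8396801+41·320·1311360 = 34410088449,  y_3 = 2049·1311360+320·8396801 = 5373952960

2049 320
8396801 1311360
34410088449 5373952960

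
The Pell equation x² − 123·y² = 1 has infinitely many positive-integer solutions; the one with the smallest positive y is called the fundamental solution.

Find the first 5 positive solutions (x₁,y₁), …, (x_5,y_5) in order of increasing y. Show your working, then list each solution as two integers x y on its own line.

√123 = [11; 11,22, …], period ℓ=2 (even) → k=1
a_0=11:  p_0=11·1+0=11,  q_0=11·0+1=1
a_1=11:  p_1=11·11+1=122,  q_1=11·1+0=11
→ (122, 11).  Check: 122²=14884, 123·11²=14883, difference 1.
n=2: (122,11)∘(122,11) = (122·122+123·11·11, 122·11+11·122) = (29767,2684)
n=3: (29767,2684)∘(122,11) = (122·29767+123·11·2684, 122·2684+11·29767) = (7263026,654885)
n=4: (7263026,654885)∘(122,11) = (122·7263026+123·11·654885, 122·654885+11·7263026) = (1772148577,159789256)
n=5: (1772148577,159789256)∘(122,11) = (122·1772148577+123·11·159789256, 122·159789256+11·1772148577) = (432396989762,38987923579)

122 11
29767 2684
7263026 654885
1772148577 159789256
432396989762 38987923579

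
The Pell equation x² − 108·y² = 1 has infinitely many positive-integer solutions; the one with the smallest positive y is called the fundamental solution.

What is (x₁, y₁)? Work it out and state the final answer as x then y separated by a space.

1351 130

d=108: √d = [10; 2,1,1,4,1,1,2,20] (ℓ=8, even), read p_7/q_7
k=0  a_k=10  p_k/q_k = 10/1
…
k=2  a_k=1  p_k/q_k = 31/3
…
k=5  a_k=1  p_k/q_k = 291/28
k=6  a_k=1  p_k/q_k = 530/51
k=7  a_k=2  p_k/q_k = 1351/130
fundamental: x₁=1351, y₁=130  (since 1825201 − 108·16900 = 1)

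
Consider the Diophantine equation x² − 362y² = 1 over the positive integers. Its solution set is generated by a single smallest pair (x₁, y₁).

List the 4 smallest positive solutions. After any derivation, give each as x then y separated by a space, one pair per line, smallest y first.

d=362: √d = [19; 38] (ℓ=1, odd), read p_1/q_1
i=0: a=19 ⇒ p=19, q=1
i=1: a=38 ⇒ p=723, q=38
→ (723, 38).  Check: 723²=522729, 362·38²=522728, difference 1.
(x_2, y_2) = (723·723 + 362·38·38, 723·38 + 38·723) = (1045457, 54948)
(x_3, y_3) = (723·1045457 + 362·38·54948, 723·54948 + 38·1045457) = (1511730099, 79454770)
(x_4, y_4) = (723·1511730099 + 362·38·79454770, 723·79454770 + 38·1511730099) = (2185960677697, 114891542472)

723 38
1045457 54948
1511730099 79454770
2185960677697 114891542472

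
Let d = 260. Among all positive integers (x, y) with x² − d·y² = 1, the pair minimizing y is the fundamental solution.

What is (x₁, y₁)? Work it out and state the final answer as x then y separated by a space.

√260 = [16; 8,32, …], period ℓ=2 (even) → k=1
i=0: a=16 ⇒ p=16, q=1
i=1: a=8 ⇒ p=129, q=8
(x₁, y₁) = (129, 8);  129² − 260·8² = 1 ✓

129 8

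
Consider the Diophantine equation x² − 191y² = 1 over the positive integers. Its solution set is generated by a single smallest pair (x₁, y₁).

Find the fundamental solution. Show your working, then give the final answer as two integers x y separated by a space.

8994000 650783

d=191: √d = [13; 1,4,1,1,3,…,4,1,26] (ℓ=16, even), read p_15/q_15
k=0  a_k=13  p_k/q_k = 13/1
k=1  a_k=1  p_k/q_k = 14/1
k=2  a_k=4  p_k/q_k = 69/5
…
k=5  a_k=3  p_k/q_k = 539/39
…
k=10  a_k=2  p_k/q_k = 207083/14984
…
k=14  a_k=4  p_k/q_k = 7377553/533821
k=15  a_k=1  p_k/q_k = 8994000/650783
fundamental: x₁=8994000, y₁=650783  (since 80892036000000 − 191·423518513089 = 1)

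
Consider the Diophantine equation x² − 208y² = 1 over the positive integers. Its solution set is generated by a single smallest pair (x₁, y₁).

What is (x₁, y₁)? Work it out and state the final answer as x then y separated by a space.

√208 → a₀=14, period (2,2,1,2,2,28); ℓ=6 even so k=5
step 0: (14, 1)  from 14·(1,0) + (0,1)
…
step 2: (72, 5)  from 2·(29,2) + (14,1)
…
step 4: (274, 19)  from 2·(101,7) + (72,5)
step 5: (649, 45)  from 2·(274,19) + (101,7)
fundamental: x₁=649, y₁=45  (since 421201 − 208·2025 = 1)

649 45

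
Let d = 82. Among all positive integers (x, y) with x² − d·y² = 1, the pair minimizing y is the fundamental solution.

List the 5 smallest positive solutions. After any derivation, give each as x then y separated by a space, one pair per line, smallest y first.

√82 → a₀=9, period (18); ℓ=1 odd so k=1
step 0: (9, 1)  from 9·(1,0) + (0,1)
step 1: (163, 18)  from 18·(9,1) + (1,0)
fundamental: x₁=163, y₁=18  (since 26569 − 82·324 = 1)
(163+18√82)^2 = 53137 + 5868√82
(163+18√82)^3 = 17322499 + 1912950√82
(163+18√82)^4 = 5647081537 + 623615832√82
(163+18√82)^5 = 1840931258563 + 203296848282√82

163 18
53137 5868
17322499 1912950
5647081537 623615832
1840931258563 203296848282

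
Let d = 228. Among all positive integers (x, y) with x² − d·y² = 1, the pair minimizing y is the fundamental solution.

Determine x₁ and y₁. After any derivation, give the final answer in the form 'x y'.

√228 → a₀=15, period (10,30); ℓ=2 even so k=1
a_0=15:  p_0=15·1+0=15,  q_0=15·0+1=1
a_1=10:  p_1=10·15+1=151,  q_1=10·1+0=10
fundamental: x₁=151, y₁=10  (since 22801 − 228·100 = 1)

151 10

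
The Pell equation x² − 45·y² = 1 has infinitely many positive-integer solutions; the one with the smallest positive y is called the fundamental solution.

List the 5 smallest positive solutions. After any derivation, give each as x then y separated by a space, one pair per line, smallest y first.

161 24
51841 7728
16692641 2488392
5374978561 801254496
1730726404001 258001459320

√45 → a₀=6, period (1,2,2,2,1,12); ℓ=6 even so k=5
k=0  a_k=6  p_k/q_k = 6/1
…
k=4  a_k=2  p_k/q_k = 114/17
k=5  a_k=1  p_k/q_k = 161/24
fundamental: x₁=161, y₁=24  (since 25921 − 45·576 = 1)
(x_2, y_2) = (161·161 + 45·24·24, 161·24 + 24·161) = (51841, 7728)
(x_3, y_3) = (161·51841 + 45·24·7728, 161·7728 + 24·51841) = (16692641, 2488392)
(x_4, y_4) = (161·16692641 + 45·24·2488392, 161·2488392 + 24·16692641) = (5374978561, 801254496)
(x_5, y_5) = (161·5374978561 + 45·24·801254496, 161·801254496 + 24·5374978561) = (1730726404001, 258001459320)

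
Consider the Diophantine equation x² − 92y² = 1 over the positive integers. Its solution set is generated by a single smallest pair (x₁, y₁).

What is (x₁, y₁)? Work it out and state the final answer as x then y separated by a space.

1151 120

√92 = [9; 1,1,2,4,2,1,1,18, …], period ℓ=8 (even) → k=7
k=0  a_k=9  p_k/q_k = 9/1
k=1  a_k=1  p_k/q_k = 10/1
k=2  a_k=1  p_k/q_k = 19/2
k=3  a_k=2  p_k/q_k = 48/5
…
k=5  a_k=2  p_k/q_k = 470/49
k=6  a_k=1  p_k/q_k = 681/71
k=7  a_k=1  p_k/q_k = 1151/120
fundamental: x₁=1151, y₁=120  (since 1324801 − 92·14400 = 1)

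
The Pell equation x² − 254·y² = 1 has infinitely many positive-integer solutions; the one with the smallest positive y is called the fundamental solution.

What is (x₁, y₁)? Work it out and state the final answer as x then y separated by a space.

√254 = [15; 1,14,1,30, …], period ℓ=4 (even) → k=3
step 0: (15, 1)  from 15·(1,0) + (0,1)
…
step 2: (239, 15)  from 14·(16,1) + (15,1)
step 3: (255, 16)  from 1·(239,15) + (16,1)
fundamental: x₁=255, y₁=16  (since 65025 − 254·256 = 1)

255 16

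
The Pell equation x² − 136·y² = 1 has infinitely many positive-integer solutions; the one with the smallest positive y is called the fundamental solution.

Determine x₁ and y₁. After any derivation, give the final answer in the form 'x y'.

√136 = [11; 1,1,1,22, …], period ℓ=4 (even) → k=3
a_0=11:  p_0=11·1+0=11,  q_0=11·0+1=1
a_1=1:  p_1=1·11+1=12,  q_1=1·1+0=1
a_2=1:  p_2=1·12+11=23,  q_2=1·1+1=2
a_3=1:  p_3=1·23+12=35,  q_3=1·2+1=3
(x₁, y₁) = (35, 3);  35² − 136·3² = 1 ✓

35 3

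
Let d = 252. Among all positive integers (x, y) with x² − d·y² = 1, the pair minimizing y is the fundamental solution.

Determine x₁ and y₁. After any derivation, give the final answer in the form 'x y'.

[15; 1,6,1,30] for √252; ℓ=4 ⇒ convergent index 3
a_0=15:  p_0=15·1+0=15,  q_0=15·0+1=1
…
a_2=6:  p_2=6·16+15=111,  q_2=6·1+1=7
a_3=1:  p_3=1·111+16=127,  q_3=1·7+1=8
fundamental: x₁=127, y₁=8  (since 16129 − 252·64 = 1)

127 8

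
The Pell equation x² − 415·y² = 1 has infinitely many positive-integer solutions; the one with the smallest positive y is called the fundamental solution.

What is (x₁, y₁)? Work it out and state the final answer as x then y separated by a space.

18412804 903849

d=415: √d = [20; 2,1,2,4,6,…,1,2,40] (ℓ=16, even), read p_15/q_15
a_0=20:  p_0=20·1+0=20,  q_0=20·0+1=1
a_1=2:  p_1=2·20+1=41,  q_1=2·1+0=2
…
a_3=2:  p_3=2·61+41=163,  q_3=2·3+2=8
…
a_5=6:  p_5=6·713+163=4441,  q_5=6·35+8=218
a_6=1:  p_6=1·4441+713=5154,  q_6=1·218+35=253
…
a_8=3:  p_8=3·9595+5154=33939,  q_8=3·471+253=1666
…
a_10=1:  p_10=1·43534+33939=77473,  q_10=1·2137+1666=3803
a_11=6:  p_11=6·77473+43534=508372,  q_11=6·3803+2137=24955
a_12=4:  p_12=4·508372+77473=2110961,  q_12=4·24955+3803=103623
a_13=2:  p_13=2·2110961+508372=4730294,  q_13=2·103623+24955=232201
a_14=1:  p_14=1·4730294+2110961=6841255,  q_14=1·232201+103623=335824
a_15=2:  p_15=2·6841255+4730294=18412804,  q_15=2·335824+232201=903849
(x₁, y₁) = (18412804, 903849);  18412804² − 415·903849² = 1 ✓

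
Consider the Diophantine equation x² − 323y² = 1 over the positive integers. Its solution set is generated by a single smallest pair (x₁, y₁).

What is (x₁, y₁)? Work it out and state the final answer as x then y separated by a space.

√323 = [17; 1,34, …], period ℓ=2 (even) → k=1
k=0  a_k=17  p_k/q_k = 17/1
k=1  a_k=1  p_k/q_k = 18/1
→ (18, 1).  Check: 18²=324, 323·1²=323, difference 1.

18 1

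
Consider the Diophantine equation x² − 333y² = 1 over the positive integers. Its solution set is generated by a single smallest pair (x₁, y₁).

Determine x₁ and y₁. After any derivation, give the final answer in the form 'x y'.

√333 = [18; 4,36, …], period ℓ=2 (even) → k=1
k=0  a_k=18  p_k/q_k = 18/1
k=1  a_k=4  p_k/q_k = 73/4
fundamental: x₁=73, y₁=4  (since 5329 − 333·16 = 1)

73 4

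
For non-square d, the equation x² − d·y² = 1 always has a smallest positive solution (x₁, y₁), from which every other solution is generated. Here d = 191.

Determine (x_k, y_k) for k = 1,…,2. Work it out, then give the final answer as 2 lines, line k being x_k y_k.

8994000 650783
161784071999999 11706284604000

√191 = [13; 1,4,1,1,3,…,4,1,26, …], period ℓ=16 (even) → k=15
a_0=13:  p_0=13·1+0=13,  q_0=13·0+1=1
…
a_4=1:  p_4=1·83+69=152,  q_4=1·6+5=11
…
a_6=2:  p_6=2·539+152=1230,  q_6=2·39+11=89
…
a_10=2:  p_10=2·83433+40217=207083,  q_10=2·6037+2910=14984
a_11=3:  p_11=3·207083+83433=704682,  q_11=3·14984+6037=50989
…
a_14=4:  p_14=4·1616447+911765=7377553,  q_14=4·116962+65973=533821
a_15=1:  p_15=1·7377553+1616447=8994000,  q_15=1·533821+116962=650783
(x₁, y₁) = (8994000, 650783);  8994000² − 191·650783² = 1 ✓
(8994000+650783√191)^2 = 161784071999999 + 11706284604000√191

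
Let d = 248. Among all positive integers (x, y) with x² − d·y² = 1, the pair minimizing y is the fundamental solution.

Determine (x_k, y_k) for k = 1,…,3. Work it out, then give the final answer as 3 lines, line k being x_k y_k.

63 4
7937 504
999999 63500

√248 → a₀=15, period (1,2,1,30); ℓ=4 even so k=3
step 0: (15, 1)  from 15·(1,0) + (0,1)
step 1: (16, 1)  from 1·(15,1) + (1,0)
step 2: (47, 3)  from 2·(16,1) + (15,1)
step 3: (63, 4)  from 1·(47,3) + (16,1)
→ (63, 4).  Check: 63²=3969, 248·4²=3968, difference 1.
k=2:  x_2 = 63·63+248·4·4 = 7937,  y_2 = 63·4+4·63 = 504
k=3:  x_3 = 63·7937+248·4·504 = 999999,  y_3 = 63·504+4·7937 = 63500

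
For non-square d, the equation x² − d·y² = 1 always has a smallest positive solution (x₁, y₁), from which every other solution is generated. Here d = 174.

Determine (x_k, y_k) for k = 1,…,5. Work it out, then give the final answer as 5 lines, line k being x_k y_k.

1451 110
4210801 319220
12219743051 926376330
35461690123201 2688343790440
102909812517786251 7801572753480550

√174 = [13; 5,4,5,26, …], period ℓ=4 (even) → k=3
step 0: (13, 1)  from 13·(1,0) + (0,1)
step 1: (66, 5)  from 5·(13,1) + (1,0)
step 2: (277, 21)  from 4·(66,5) + (13,1)
step 3: (1451, 110)  from 5·(277,21) + (66,5)
fundamental: x₁=1451, y₁=110  (since 2105401 − 174·12100 = 1)
(1451+110√174)^2 = 4210801 + 319220√174
(1451+110√174)^3 = 12219743051 + 926376330√174
(1451+110√174)^4 = 35461690123201 + 2688343790440√174
(1451+110√174)^5 = 102909812517786251 + 7801572753480550√174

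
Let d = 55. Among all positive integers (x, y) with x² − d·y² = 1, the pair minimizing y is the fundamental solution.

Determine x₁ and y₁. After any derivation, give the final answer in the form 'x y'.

89 12

d=55: √d = [7; 2,2,2,14] (ℓ=4, even), read p_3/q_3
a_0=7:  p_0=7·1+0=7,  q_0=7·0+1=1
a_1=2:  p_1=2·7+1=15,  q_1=2·1+0=2
a_2=2:  p_2=2·15+7=37,  q_2=2·2+1=5
a_3=2:  p_3=2·37+15=89,  q_3=2·5+2=12
fundamental: x₁=89, y₁=12  (since 7921 − 55·144 = 1)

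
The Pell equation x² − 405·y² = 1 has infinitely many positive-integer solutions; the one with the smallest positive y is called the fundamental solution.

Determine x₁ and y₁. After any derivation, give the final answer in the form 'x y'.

√405 = [20; 8,40, …], period ℓ=2 (even) → k=1
i=0: a=20 ⇒ p=20, q=1
i=1: a=8 ⇒ p=161, q=8
(x₁, y₁) = (161, 8);  161² − 405·8² = 1 ✓

161 8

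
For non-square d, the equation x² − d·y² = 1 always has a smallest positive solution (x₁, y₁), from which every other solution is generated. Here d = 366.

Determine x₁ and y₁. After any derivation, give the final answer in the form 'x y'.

√366 = [19; 7,1,1,1,2,12,2,1,1,1,7,38, …], period ℓ=12 (even) → k=11
a_0=19:  p_0=19·1+0=19,  q_0=19·0+1=1
a_1=7:  p_1=7·19+1=134,  q_1=7·1+0=7
a_2=1:  p_2=1·134+19=153,  q_2=1·7+1=8
a_3=1:  p_3=1·153+134=287,  q_3=1·8+7=15
a_4=1:  p_4=1·287+153=440,  q_4=1·15+8=23
a_5=2:  p_5=2·440+287=1167,  q_5=2·23+15=61
a_6=12:  p_6=12·1167+440=14444,  q_6=12·61+23=755
a_7=2:  p_7=2·14444+1167=30055,  q_7=2·755+61=1571
a_8=1:  p_8=1·30055+14444=44499,  q_8=1·1571+755=2326
a_9=1:  p_9=1·44499+30055=74554,  q_9=1·2326+1571=3897
a_10=1:  p_10=1·74554+44499=119053,  q_10=1·3897+2326=6223
a_11=7:  p_11=7·119053+74554=907925,  q_11=7·6223+3897=47458
→ (907925, 47458).  Check: 907925²=824327805625, 366·47458²=824327805624, difference 1.

907925 47458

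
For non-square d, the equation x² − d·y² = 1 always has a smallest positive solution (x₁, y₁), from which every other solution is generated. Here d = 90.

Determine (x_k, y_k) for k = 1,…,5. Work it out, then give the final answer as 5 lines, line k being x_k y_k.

d=90: √d = [9; 2,18] (ℓ=2, even), read p_1/q_1
i=0: a=9 ⇒ p=9, q=1
i=1: a=2 ⇒ p=19, q=2
(x₁, y₁) = (19, 2);  19² − 90·2² = 1 ✓
(19+2√90)^2 = 721 + 76√90
(19+2√90)^3 = 27379 + 2886√90
(19+2√90)^4 = 1039681 + 109592√90
(19+2√90)^5 = 39480499 + 4161610√90

19 2
721 76
27379 2886
1039681 109592
39480499 4161610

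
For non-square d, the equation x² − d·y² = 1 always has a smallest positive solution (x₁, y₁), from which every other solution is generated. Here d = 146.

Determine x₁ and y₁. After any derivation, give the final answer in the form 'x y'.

[12; 12,24] for √146; ℓ=2 ⇒ convergent index 1
step 0: (12, 1)  from 12·(1,0) + (0,1)
step 1: (145, 12)  from 12·(12,1) + (1,0)
(x₁, y₁) = (145, 12);  145² − 146·12² = 1 ✓

145 12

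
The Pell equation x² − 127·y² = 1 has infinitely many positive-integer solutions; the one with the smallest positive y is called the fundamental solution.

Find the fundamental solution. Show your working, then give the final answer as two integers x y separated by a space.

d=127: √d = [11; 3,1,2,2,7,11,7,2,2,1,3,22] (ℓ=12, even), read p_11/q_11
i=0: a=11 ⇒ p=11, q=1
i=1: a=3 ⇒ p=34, q=3
…
i=3: a=2 ⇒ p=124, q=11
…
i=8: a=2 ⇒ p=367620, q=32621
…
i=10: a=1 ⇒ p=1274561, q=113099
i=11: a=3 ⇒ p=4730624, q=419775
(x₁, y₁) = (4730624, 419775);  4730624² − 127·419775² = 1 ✓

4730624 419775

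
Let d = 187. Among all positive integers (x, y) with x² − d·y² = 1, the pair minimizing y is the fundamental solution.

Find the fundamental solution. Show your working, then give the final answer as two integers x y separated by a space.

1682 123

√187 = [13; 1,2,13,2,1,26, …], period ℓ=6 (even) → k=5
k=0  a_k=13  p_k/q_k = 13/1
…
k=3  a_k=13  p_k/q_k = 547/40
k=4  a_k=2  p_k/q_k = 1135/83
k=5  a_k=1  p_k/q_k = 1682/123
fundamental: x₁=1682, y₁=123  (since 2829124 − 187·15129 = 1)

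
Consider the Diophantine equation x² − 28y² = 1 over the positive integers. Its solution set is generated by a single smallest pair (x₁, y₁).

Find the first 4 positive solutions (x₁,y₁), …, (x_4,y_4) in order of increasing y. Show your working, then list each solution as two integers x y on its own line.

127 24
32257 6096
8193151 1548360
2081028097 393277344

[5; 3,2,3,10] for √28; ℓ=4 ⇒ convergent index 3
step 0: (5, 1)  from 5·(1,0) + (0,1)
step 1: (16, 3)  from 3·(5,1) + (1,0)
step 2: (37, 7)  from 2·(16,3) + (5,1)
step 3: (127, 24)  from 3·(37,7) + (16,3)
→ (127, 24).  Check: 127²=16129, 28·24²=16128, difference 1.
k=2:  x_2 = 127·127+28·24·24 = 32257,  y_2 = 127·24+24·127 = 6096
k=3:  x_3 = 127·32257+28·24·6096 = 8193151,  y_3 = 127·6096+24·32257 = 1548360
k=4:  x_4 = 127·8193151+28·24·1548360 = 2081028097,  y_4 = 127·1548360+24·8193151 = 393277344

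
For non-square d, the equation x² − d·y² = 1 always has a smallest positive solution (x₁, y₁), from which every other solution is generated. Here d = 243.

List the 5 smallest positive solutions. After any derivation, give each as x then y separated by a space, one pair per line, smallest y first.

√243 = [15; 1,1,2,3,15,3,2,1,1,30, …], period ℓ=10 (even) → k=9
a_0=15:  p_0=15·1+0=15,  q_0=15·0+1=1
a_1=1:  p_1=1·15+1=16,  q_1=1·1+0=1
…
a_3=2:  p_3=2·31+16=78,  q_3=2·2+1=5
a_4=3:  p_4=3·78+31=265,  q_4=3·5+2=17
…
a_8=1:  p_8=1·28901+12424=41325,  q_8=1·1854+797=2651
a_9=1:  p_9=1·41325+28901=70226,  q_9=1·2651+1854=4505
→ (70226, 4505).  Check: 70226²=4931691076, 243·4505²=4931691075, difference 1.
k=2:  x_2 = 70226·70226+243·4505·4505 = 9863382151,  y_2 = 70226·4505+4505·70226 = 632736260
k=3:  x_3 = 70226·9863382151+243·4505·632736260 = 1385331749802026,  y_3 = 70226·632736260+4505·9863382151 = 88869073185015
k=4:  x_4 = 70226·1385331749802026+243·4505·88869073185015 = 194572614913330773601,  y_4 = 70226·88869073185015+4505·1385331749802026 = 12481839066348990520
k=5:  x_5 = 70226·194572614913330773601+243·4505·12481839066348990520 = 27328112908421802064005626,  y_5 = 70226·12481839066348990520+4505·194572614913330773601 = 1753099260457979343330025

70226 4505
9863382151 632736260
1385331749802026 88869073185015
194572614913330773601 12481839066348990520
27328112908421802064005626 1753099260457979343330025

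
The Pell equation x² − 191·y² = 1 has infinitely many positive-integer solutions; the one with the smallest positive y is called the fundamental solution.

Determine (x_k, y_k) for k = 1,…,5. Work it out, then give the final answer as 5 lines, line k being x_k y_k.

[13; 1,4,1,1,3,…,4,1,26] for √191; ℓ=16 ⇒ convergent index 15
k=0  a_k=13  p_k/q_k = 13/1
…
k=10  a_k=2  p_k/q_k = 207083/14984
k=11  a_k=3  p_k/q_k = 704682/50989
…
k=13  a_k=1  p_k/q_k = 1616447/116962
k=14  a_k=4  p_k/q_k = 7377553/533821
k=15  a_k=1  p_k/q_k = 8994000/650783
(x₁, y₁) = (8994000, 650783);  8994000² − 191·650783² = 1 ✓
(x_2, y_2) = (8994000·8994000 + 191·650783·650783, 8994000·650783 + 650783·8994000) = (161784071999999, 11706284604000)
(x_3, y_3) = (8994000·161784071999999 + 191·650783·11706284604000, 8994000·11706284604000 + 650783·161784071999999) = (2910171887135973018000, 210572647456751349217)
(x_4, y_4) = (8994000·2910171887135973018000 + 191·650783·210572647456751349217, 8994000·210572647456751349217 + 650783·2910171887135973018000) = (52348171905801720863712000001, 3787780782452031563430792000)
(x_5, y_5) = (8994000·52348171905801720863712000001 + 191·650783·3787780782452031563430792000, 8994000·3787780782452031563430792000 + 650783·52348171905801720863712000001) = (941638916241558444724564320044970000, 68134600714746933190345629744650783)

8994000 650783
161784071999999 11706284604000
2910171887135973018000 210572647456751349217
52348171905801720863712000001 3787780782452031563430792000
941638916241558444724564320044970000 68134600714746933190345629744650783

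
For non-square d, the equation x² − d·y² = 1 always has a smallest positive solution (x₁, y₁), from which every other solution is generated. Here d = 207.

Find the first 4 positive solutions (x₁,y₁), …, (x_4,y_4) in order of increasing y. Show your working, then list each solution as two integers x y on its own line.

1151 80
2649601 184160
6099380351 423936240
14040770918401 975901040320

[14; 2,1,1,2,1,1,2,28] for √207; ℓ=8 ⇒ convergent index 7
k=0  a_k=14  p_k/q_k = 14/1
…
k=2  a_k=1  p_k/q_k = 43/3
…
k=5  a_k=1  p_k/q_k = 259/18
k=6  a_k=1  p_k/q_k = 446/31
k=7  a_k=2  p_k/q_k = 1151/80
fundamental: x₁=1151, y₁=80  (since 1324801 − 207·6400 = 1)
k=2:  x_2 = 1151·1151+207·80·80 = 2649601,  y_2 = 1151·80+80·1151 = 184160
k=3:  x_3 = 1151·2649601+207·80·184160 = 6099380351,  y_3 = 1151·184160+80·2649601 = 423936240
k=4:  x_4 = 1151·6099380351+207·80·423936240 = 14040770918401,  y_4 = 1151·423936240+80·6099380351 = 975901040320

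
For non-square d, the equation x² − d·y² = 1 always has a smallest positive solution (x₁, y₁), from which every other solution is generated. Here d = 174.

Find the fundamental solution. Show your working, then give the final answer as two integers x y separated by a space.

1451 110

d=174: √d = [13; 5,4,5,26] (ℓ=4, even), read p_3/q_3
step 0: (13, 1)  from 13·(1,0) + (0,1)
step 1: (66, 5)  from 5·(13,1) + (1,0)
step 2: (277, 21)  from 4·(66,5) + (13,1)
step 3: (1451, 110)  from 5·(277,21) + (66,5)
(x₁, y₁) = (1451, 110);  1451² − 174·110² = 1 ✓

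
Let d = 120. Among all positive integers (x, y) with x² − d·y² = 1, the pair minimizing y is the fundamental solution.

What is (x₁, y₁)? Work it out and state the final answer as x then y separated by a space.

√120 → a₀=10, period (1,20); ℓ=2 even so k=1
k=0  a_k=10  p_k/q_k = 10/1
k=1  a_k=1  p_k/q_k = 11/1
(x₁, y₁) = (11, 1);  11² − 120·1² = 1 ✓

11 1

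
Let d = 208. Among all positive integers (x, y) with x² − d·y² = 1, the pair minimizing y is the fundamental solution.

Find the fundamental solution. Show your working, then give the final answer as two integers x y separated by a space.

649 45

√208 = [14; 2,2,1,2,2,28, …], period ℓ=6 (even) → k=5
step 0: (14, 1)  from 14·(1,0) + (0,1)
…
step 2: (72, 5)  from 2·(29,2) + (14,1)
…
step 4: (274, 19)  from 2·(101,7) + (72,5)
step 5: (649, 45)  from 2·(274,19) + (101,7)
(x₁, y₁) = (649, 45);  649² − 208·45² = 1 ✓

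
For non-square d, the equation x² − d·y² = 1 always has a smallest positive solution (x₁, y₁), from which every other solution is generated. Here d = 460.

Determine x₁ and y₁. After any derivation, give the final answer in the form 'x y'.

2535751 118230

√460 = [21; 2,4,3,1,2,10,2,1,3,4,2,42, …], period ℓ=12 (even) → k=11
a_0=21:  p_0=21·1+0=21,  q_0=21·0+1=1
…
a_2=4:  p_2=4·43+21=193,  q_2=4·2+1=9
a_3=3:  p_3=3·193+43=622,  q_3=3·9+2=29
a_4=1:  p_4=1·622+193=815,  q_4=1·29+9=38
…
a_6=10:  p_6=10·2252+815=23335,  q_6=10·105+38=1088
…
a_10=4:  p_10=4·265693+72257=1135029,  q_10=4·12388+3369=52921
a_11=2:  p_11=2·1135029+265693=2535751,  q_11=2·52921+12388=118230
→ (2535751, 118230).  Check: 2535751²=6430033134001, 460·118230²=6430033134000, difference 1.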